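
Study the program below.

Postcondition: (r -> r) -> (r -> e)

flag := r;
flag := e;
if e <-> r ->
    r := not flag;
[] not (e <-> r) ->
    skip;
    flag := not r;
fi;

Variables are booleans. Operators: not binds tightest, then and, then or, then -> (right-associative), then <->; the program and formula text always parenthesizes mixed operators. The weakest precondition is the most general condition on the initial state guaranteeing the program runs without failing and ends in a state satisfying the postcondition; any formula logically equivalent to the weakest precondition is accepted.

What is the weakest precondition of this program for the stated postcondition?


Working backward. After the program, the postcondition (r -> r) -> (r -> e) must hold; in canonical form it is r -> e.
Then branch requires (not flag) -> e; else branch requires r -> e.
Before the if: ((e <-> r) -> ((not flag) -> e)) and ((not (e <-> r)) -> (r -> e))
Before flag := e: ((e <-> r) -> ((not e) -> e)) and ((not (e <-> r)) -> (r -> e))
Before flag := r: ((e <-> r) -> ((not e) -> e)) and ((not (e <-> r)) -> (r -> e))
Answer: WP = ((e <-> r) -> ((not e) -> e)) and ((not (e <-> r)) -> (r -> e))


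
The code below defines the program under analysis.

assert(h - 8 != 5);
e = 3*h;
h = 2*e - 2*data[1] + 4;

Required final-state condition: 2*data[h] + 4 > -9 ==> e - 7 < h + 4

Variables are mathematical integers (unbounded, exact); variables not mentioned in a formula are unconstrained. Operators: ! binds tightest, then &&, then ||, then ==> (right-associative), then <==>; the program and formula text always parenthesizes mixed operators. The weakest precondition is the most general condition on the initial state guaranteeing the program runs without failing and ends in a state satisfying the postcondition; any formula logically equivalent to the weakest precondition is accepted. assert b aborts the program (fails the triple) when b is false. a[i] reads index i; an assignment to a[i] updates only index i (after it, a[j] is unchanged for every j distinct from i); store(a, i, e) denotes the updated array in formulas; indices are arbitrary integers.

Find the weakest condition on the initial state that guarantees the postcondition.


Working backward. After the program, the postcondition 2*data[h] + 4 > -9 ==> e - 7 < h + 4 must hold; in canonical form it is 2*data[h] > -13 ==> e < h + 11.
Before h := 2*e - 2*data[1] + 4: 2*data[-2*data[1] + 2*e + 4] > -13 ==> 2*data[1] < e + 15
Before e := 3*h: 2*data[-2*data[1] + 6*h + 4] > -13 ==> 2*data[1] < 3*h + 15
Before assert h - 8 != 5: h != 13 && (2*data[-2*data[1] + 6*h + 4] > -13 ==> 2*data[1] < 3*h + 15)
Answer: WP = h != 13 && (2*data[-2*data[1] + 6*h + 4] > -13 ==> 2*data[1] < 3*h + 15)


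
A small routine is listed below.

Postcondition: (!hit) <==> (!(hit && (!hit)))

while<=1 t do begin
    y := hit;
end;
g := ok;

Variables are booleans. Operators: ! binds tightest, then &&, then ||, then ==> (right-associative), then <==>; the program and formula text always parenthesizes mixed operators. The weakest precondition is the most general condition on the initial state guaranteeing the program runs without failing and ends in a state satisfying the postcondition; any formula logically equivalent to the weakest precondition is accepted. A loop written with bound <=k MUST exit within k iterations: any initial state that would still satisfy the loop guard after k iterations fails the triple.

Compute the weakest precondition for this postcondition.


Working backward. After the program, the postcondition (!hit) <==> (!(hit && (!hit))) must hold; in canonical form it is !hit.
Before g := ok: !hit
Before the loop (bound <=1), unroll the exhaustion recursion (WP_0 = exit-now case; WP_j = one more guarded iteration, up to j = 1):
  WP_0: (!t) && (!hit)
  WP_1: (t ==> ((!t) && (!hit))) && ((!t) ==> (!hit))
So before the loop: (t ==> ((!t) && (!hit))) && ((!t) ==> (!hit))
Answer: WP = (t ==> ((!t) && (!hit))) && ((!t) ==> (!hit))


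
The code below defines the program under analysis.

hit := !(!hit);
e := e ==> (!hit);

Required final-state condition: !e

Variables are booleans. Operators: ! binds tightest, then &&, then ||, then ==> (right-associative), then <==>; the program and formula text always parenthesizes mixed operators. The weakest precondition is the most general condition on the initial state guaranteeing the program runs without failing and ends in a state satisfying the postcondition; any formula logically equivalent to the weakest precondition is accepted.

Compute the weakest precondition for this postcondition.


Working backward. After the program, !e must hold.
Before e := e ==> (!hit): !(e ==> (!hit))
Before hit := !(!hit): !(e ==> (!hit))
Answer: WP = !(e ==> (!hit))


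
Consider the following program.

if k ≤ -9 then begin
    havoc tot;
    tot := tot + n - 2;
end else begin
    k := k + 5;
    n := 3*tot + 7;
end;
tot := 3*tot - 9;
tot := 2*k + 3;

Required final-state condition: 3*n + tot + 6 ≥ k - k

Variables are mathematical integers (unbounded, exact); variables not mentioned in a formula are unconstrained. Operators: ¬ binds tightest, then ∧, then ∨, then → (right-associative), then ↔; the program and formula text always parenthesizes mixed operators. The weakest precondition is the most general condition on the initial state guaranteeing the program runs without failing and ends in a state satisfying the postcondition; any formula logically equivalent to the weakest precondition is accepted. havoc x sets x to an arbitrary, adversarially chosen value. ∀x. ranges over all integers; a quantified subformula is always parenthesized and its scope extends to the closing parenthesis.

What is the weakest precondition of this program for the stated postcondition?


Working backward. After the program, the postcondition 3*n + tot + 6 ≥ k - k must hold; in canonical form it is 3*n + tot ≥ -6.
Before tot := 2*k + 3: 2*k + 3*n ≥ -9
Before tot := 3*tot - 9: 2*k + 3*n ≥ -9
Then branch requires 2*k + 3*n ≥ -9; else branch requires 2*k + 9*tot ≥ -40.
Before the if: (k ≤ -9 → 2*k + 3*n ≥ -9) ∧ ((¬(k ≤ -9)) → 2*k + 9*tot ≥ -40)
Answer: WP = (k ≤ -9 → 2*k + 3*n ≥ -9) ∧ ((¬(k ≤ -9)) → 2*k + 9*tot ≥ -40)


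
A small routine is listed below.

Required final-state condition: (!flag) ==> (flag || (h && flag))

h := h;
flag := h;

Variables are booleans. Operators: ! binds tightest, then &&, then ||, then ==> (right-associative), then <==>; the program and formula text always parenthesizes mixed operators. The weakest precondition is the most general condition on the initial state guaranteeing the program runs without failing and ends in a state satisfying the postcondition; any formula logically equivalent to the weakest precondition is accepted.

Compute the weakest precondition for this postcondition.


Working backward. After the program, (!flag) ==> (flag || (h && flag)) must hold.
Before flag := h: (!h) ==> h
Before h := h: (!h) ==> h
Answer: WP = (!h) ==> h


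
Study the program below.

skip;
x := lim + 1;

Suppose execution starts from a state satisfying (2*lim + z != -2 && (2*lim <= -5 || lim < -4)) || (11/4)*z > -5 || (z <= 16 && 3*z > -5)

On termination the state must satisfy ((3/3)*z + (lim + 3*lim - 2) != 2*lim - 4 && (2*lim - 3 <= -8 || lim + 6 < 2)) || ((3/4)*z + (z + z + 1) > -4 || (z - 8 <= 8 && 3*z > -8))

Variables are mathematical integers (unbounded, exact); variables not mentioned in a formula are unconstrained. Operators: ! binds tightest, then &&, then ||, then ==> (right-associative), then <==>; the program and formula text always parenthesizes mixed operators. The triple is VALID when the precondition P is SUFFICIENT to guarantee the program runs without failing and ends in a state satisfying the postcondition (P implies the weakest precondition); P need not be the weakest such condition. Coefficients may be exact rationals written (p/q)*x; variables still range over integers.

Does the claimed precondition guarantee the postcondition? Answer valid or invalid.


Working backward. After the program, the postcondition ((3/3)*z + (lim + 3*lim - 2) != 2*lim - 4 && (2*lim - 3 <= -8 || lim + 6 < 2)) || ((3/4)*z + (z + z + 1) > -4 || (z - 8 <= 8 && 3*z > -8)) must hold; in canonical form it is (2*lim + z != -2 && (2*lim <= -5 || lim < -4)) || (11/4)*z > -5 || (z <= 16 && 3*z > -8).
Before x := lim + 1: (2*lim + z != -2 && (2*lim <= -5 || lim < -4)) || (11/4)*z > -5 || (z <= 16 && 3*z > -8)
Before skip: (2*lim + z != -2 && (2*lim <= -5 || lim < -4)) || (11/4)*z > -5 || (z <= 16 && 3*z > -8)
The weakest precondition is (2*lim + z != -2 && (2*lim <= -5 || lim < -4)) || (11/4)*z > -5 || (z <= 16 && 3*z > -8).
Check whether (2*lim + z != -2 && (2*lim <= -5 || lim < -4)) || (11/4)*z > -5 || (z <= 16 && 3*z > -5) implies it.
Every state satisfying the precondition satisfies the weakest precondition: the implication holds.
Answer: valid


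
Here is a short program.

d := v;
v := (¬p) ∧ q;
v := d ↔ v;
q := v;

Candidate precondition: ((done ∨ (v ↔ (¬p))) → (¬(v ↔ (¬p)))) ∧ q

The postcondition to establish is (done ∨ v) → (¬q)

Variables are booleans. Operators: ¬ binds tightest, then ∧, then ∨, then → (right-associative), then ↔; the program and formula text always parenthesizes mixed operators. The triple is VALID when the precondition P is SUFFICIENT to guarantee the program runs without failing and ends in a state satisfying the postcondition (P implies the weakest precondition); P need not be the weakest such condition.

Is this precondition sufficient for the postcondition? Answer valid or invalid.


Working backward. After the program, (done ∨ v) → (¬q) must hold.
Before q := v: (done ∨ v) → (¬v)
Before v := d ↔ v: (done ∨ (d ↔ v)) → (¬(d ↔ v))
Before v := (¬p) ∧ q: (done ∨ (d ↔ ((¬p) ∧ q))) → (¬(d ↔ ((¬p) ∧ q)))
Before d := v: (done ∨ (v ↔ ((¬p) ∧ q))) → (¬(v ↔ ((¬p) ∧ q)))
The weakest precondition is (done ∨ (v ↔ ((¬p) ∧ q))) → (¬(v ↔ ((¬p) ∧ q))).
Check whether ((done ∨ (v ↔ (¬p))) → (¬(v ↔ (¬p)))) ∧ q implies it.
Every state satisfying the precondition satisfies the weakest precondition: the implication holds.
Answer: valid


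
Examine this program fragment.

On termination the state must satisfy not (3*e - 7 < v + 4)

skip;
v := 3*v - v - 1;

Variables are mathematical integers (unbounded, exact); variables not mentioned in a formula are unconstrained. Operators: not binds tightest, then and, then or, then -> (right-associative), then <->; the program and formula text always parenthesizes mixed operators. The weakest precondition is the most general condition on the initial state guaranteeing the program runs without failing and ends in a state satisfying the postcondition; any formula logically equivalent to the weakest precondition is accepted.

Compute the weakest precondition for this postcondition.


Working backward. After the program, the postcondition not (3*e - 7 < v + 4) must hold; in canonical form it is not (3*e < v + 11).
Before v := 3*v - v - 1: not (3*e < 2*v + 10)
Before skip: not (3*e < 2*v + 10)
Answer: WP = not (3*e < 2*v + 10)


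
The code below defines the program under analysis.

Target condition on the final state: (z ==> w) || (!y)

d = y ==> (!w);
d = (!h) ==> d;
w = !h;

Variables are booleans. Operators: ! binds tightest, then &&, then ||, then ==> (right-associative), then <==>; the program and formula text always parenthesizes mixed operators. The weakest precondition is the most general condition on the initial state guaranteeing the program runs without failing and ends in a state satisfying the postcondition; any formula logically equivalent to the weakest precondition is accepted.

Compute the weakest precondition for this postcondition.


Working backward. After the program, (z ==> w) || (!y) must hold.
Before w := !h: (z ==> (!h)) || (!y)
Before d := (!h) ==> d: (z ==> (!h)) || (!y)
Before d := y ==> (!w): (z ==> (!h)) || (!y)
Answer: WP = (z ==> (!h)) || (!y)


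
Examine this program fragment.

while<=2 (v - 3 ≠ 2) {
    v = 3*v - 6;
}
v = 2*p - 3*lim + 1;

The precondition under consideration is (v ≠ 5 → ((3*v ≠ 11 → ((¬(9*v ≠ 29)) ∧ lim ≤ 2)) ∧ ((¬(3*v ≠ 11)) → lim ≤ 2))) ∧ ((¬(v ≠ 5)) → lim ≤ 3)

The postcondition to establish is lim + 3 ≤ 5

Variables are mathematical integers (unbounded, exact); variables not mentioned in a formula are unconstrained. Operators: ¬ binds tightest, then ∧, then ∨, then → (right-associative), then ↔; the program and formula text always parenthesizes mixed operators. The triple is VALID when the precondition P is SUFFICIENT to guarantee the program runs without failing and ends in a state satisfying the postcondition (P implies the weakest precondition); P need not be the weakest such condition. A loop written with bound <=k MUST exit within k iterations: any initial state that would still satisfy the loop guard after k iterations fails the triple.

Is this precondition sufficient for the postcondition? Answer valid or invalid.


Working backward. After the program, the postcondition lim + 3 ≤ 5 must hold; in canonical form it is lim ≤ 2.
Before v := 2*p - 3*lim + 1: lim ≤ 2
Before the loop (bound <=2), unroll the exhaustion recursion (WP_0 = exit-now case; WP_j = one more guarded iteration, up to j = 2):
  WP_0: (¬(v ≠ 5)) ∧ lim ≤ 2
  WP_1: (v ≠ 5 → ((¬(3*v ≠ 11)) ∧ lim ≤ 2)) ∧ ((¬(v ≠ 5)) → lim ≤ 2)
  WP_2: (v ≠ 5 → ((3*v ≠ 11 → ((¬(9*v ≠ 29)) ∧ lim ≤ 2)) ∧ ((¬(3*v ≠ 11)) → lim ≤ 2))) ∧ ((¬(v ≠ 5)) → lim ≤ 2)
So before the loop: (v ≠ 5 → ((3*v ≠ 11 → ((¬(9*v ≠ 29)) ∧ lim ≤ 2)) ∧ ((¬(3*v ≠ 11)) → lim ≤ 2))) ∧ ((¬(v ≠ 5)) → lim ≤ 2)
The weakest precondition is (v ≠ 5 → ((3*v ≠ 11 → ((¬(9*v ≠ 29)) ∧ lim ≤ 2)) ∧ ((¬(3*v ≠ 11)) → lim ≤ 2))) ∧ ((¬(v ≠ 5)) → lim ≤ 2).
Check whether (v ≠ 5 → ((3*v ≠ 11 → ((¬(9*v ≠ 29)) ∧ lim ≤ 2)) ∧ ((¬(3*v ≠ 11)) → lim ≤ 2))) ∧ ((¬(v ≠ 5)) → lim ≤ 3) implies it.
Countermodel: at the initial state lim = 3, v = 5, the precondition holds but the weakest precondition fails.
Answer: invalid


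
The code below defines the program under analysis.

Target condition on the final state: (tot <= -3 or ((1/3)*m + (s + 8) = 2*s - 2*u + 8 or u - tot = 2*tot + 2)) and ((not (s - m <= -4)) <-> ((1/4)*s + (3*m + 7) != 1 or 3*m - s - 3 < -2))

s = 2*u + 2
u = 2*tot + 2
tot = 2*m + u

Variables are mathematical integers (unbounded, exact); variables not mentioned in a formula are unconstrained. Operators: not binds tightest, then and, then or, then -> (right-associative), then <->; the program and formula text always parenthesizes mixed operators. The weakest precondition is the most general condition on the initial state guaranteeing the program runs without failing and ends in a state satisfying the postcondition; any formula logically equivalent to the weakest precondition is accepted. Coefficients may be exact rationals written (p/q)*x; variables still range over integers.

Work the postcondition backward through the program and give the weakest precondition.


Working backward. After the program, the postcondition (tot <= -3 or ((1/3)*m + (s + 8) = 2*s - 2*u + 8 or u - tot = 2*tot + 2)) and ((not (s - m <= -4)) <-> ((1/4)*s + (3*m + 7) != 1 or 3*m - s - 3 < -2)) must hold; in canonical form it is (tot <= -3 or (1/3)*m + 2*u = s or u = 3*tot + 2) and ((not (s <= m - 4)) <-> (3*m + (1/4)*s != -6 or 3*m < s + 1)).
Before tot := 2*m + u: (2*m + u <= -3 or (1/3)*m + 2*u = s or 6*m + 2*u = -2) and ((not (s <= m - 4)) <-> (3*m + (1/4)*s != -6 or 3*m < s + 1))
Before u := 2*tot + 2: (2*m + 2*tot <= -5 or (1/3)*m + 4*tot = s - 4 or 6*m + 4*tot = -6) and ((not (s <= m - 4)) <-> (3*m + (1/4)*s != -6 or 3*m < s + 1))
Before s := 2*u + 2: (2*m + 2*tot <= -5 or (1/3)*m + 4*tot = 2*u - 2 or 6*m + 4*tot = -6) and ((not (2*u <= m - 6)) <-> (3*m + (1/2)*u != -13/2 or 3*m < 2*u + 3))
Answer: WP = (2*m + 2*tot <= -5 or (1/3)*m + 4*tot = 2*u - 2 or 6*m + 4*tot = -6) and ((not (2*u <= m - 6)) <-> (3*m + (1/2)*u != -13/2 or 3*m < 2*u + 3))


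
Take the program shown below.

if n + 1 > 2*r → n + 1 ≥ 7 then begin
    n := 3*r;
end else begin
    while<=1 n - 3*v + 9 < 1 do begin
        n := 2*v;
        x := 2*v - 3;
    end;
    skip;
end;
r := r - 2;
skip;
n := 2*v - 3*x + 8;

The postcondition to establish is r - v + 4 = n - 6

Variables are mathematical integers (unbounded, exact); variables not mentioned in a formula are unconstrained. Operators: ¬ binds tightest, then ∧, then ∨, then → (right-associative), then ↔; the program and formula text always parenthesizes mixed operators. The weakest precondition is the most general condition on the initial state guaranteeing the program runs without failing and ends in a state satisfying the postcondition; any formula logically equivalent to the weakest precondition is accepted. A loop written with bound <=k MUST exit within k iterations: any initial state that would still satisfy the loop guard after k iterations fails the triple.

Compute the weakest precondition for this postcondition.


Working backward. After the program, the postcondition r - v + 4 = n - 6 must hold; in canonical form it is r = n + v - 10.
Before n := 2*v - 3*x + 8: r + 3*x = 3*v - 2
Before skip: r + 3*x = 3*v - 2
Before r := r - 2: r + 3*x = 3*v
Then branch requires r + 3*x = 3*v; else branch requires (n < 3*v - 8 → ((¬(v > 8)) ∧ r + 3*v = 9)) ∧ ((¬(n < 3*v - 8)) → r + 3*x = 3*v).
Before the if: ((n > 2*r - 1 → n ≥ 6) → r + 3*x = 3*v) ∧ ((¬(n > 2*r - 1 → n ≥ 6)) → ((n < 3*v - 8 → ((¬(v > 8)) ∧ r + 3*v = 9)) ∧ ((¬(n < 3*v - 8)) → r + 3*x = 3*v)))
Answer: WP = ((n > 2*r - 1 → n ≥ 6) → r + 3*x = 3*v) ∧ ((¬(n > 2*r - 1 → n ≥ 6)) → ((n < 3*v - 8 → ((¬(v > 8)) ∧ r + 3*v = 9)) ∧ ((¬(n < 3*v - 8)) → r + 3*x = 3*v)))


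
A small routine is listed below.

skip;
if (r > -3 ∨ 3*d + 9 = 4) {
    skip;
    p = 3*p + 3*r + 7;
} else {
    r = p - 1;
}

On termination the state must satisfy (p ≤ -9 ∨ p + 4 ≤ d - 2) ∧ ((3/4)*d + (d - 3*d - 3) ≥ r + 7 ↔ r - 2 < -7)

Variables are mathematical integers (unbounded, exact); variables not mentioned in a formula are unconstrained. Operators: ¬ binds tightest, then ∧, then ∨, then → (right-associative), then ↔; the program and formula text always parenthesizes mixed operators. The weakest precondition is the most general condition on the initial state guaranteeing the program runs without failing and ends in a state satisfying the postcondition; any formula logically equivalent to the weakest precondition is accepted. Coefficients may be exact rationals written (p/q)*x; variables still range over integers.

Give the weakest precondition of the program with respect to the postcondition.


Working backward. After the program, the postcondition (p ≤ -9 ∨ p + 4 ≤ d - 2) ∧ ((3/4)*d + (d - 3*d - 3) ≥ r + 7 ↔ r - 2 < -7) must hold; in canonical form it is (p ≤ -9 ∨ p ≤ d - 6) ∧ ((5/4)*d + r ≤ -10 ↔ r < -5).
Then branch requires (3*p + 3*r ≤ -16 ∨ 3*p + 3*r ≤ d - 13) ∧ ((5/4)*d + r ≤ -10 ↔ r < -5); else branch requires (p ≤ -9 ∨ p ≤ d - 6) ∧ ((5/4)*d + p ≤ -9 ↔ p < -4).
Before the if: ((r > -3 ∨ 3*d = -5) → ((3*p + 3*r ≤ -16 ∨ 3*p + 3*r ≤ d - 13) ∧ ((5/4)*d + r ≤ -10 ↔ r < -5))) ∧ ((¬(r > -3 ∨ 3*d = -5)) → ((p ≤ -9 ∨ p ≤ d - 6) ∧ ((5/4)*d + p ≤ -9 ↔ p < -4)))
Before skip: ((r > -3 ∨ 3*d = -5) → ((3*p + 3*r ≤ -16 ∨ 3*p + 3*r ≤ d - 13) ∧ ((5/4)*d + r ≤ -10 ↔ r < -5))) ∧ ((¬(r > -3 ∨ 3*d = -5)) → ((p ≤ -9 ∨ p ≤ d - 6) ∧ ((5/4)*d + p ≤ -9 ↔ p < -4)))
Answer: WP = ((r > -3 ∨ 3*d = -5) → ((3*p + 3*r ≤ -16 ∨ 3*p + 3*r ≤ d - 13) ∧ ((5/4)*d + r ≤ -10 ↔ r < -5))) ∧ ((¬(r > -3 ∨ 3*d = -5)) → ((p ≤ -9 ∨ p ≤ d - 6) ∧ ((5/4)*d + p ≤ -9 ↔ p < -4)))


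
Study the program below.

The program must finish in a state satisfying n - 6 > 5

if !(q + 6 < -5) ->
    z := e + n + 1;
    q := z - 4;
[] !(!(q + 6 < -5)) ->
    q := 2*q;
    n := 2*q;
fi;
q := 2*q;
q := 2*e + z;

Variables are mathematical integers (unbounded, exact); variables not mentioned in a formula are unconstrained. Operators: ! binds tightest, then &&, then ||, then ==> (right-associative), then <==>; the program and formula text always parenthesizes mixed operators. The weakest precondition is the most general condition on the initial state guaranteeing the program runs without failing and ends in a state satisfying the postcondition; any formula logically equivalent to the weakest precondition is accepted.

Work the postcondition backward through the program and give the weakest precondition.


Working backward. After the program, the postcondition n - 6 > 5 must hold; in canonical form it is n > 11.
Before q := 2*e + z: n > 11
Before q := 2*q: n > 11
Then branch requires n > 11; else branch requires 4*q > 11.
Before the if: ((!(q < -11)) ==> n > 11) && (q < -11 ==> 4*q > 11)
Answer: WP = ((!(q < -11)) ==> n > 11) && (q < -11 ==> 4*q > 11)


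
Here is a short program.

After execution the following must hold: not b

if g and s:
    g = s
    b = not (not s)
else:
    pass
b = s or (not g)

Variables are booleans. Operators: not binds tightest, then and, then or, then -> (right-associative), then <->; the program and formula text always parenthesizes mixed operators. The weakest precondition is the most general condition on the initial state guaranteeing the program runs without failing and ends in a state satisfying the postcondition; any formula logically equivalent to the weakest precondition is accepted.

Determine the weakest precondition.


Working backward. After the program, not b must hold.
Before b := s or (not g): not (s or (not g))
Then branch requires false; else branch requires not (s or (not g)).
Before the if: (not (g and s)) and ((not (g and s)) -> (not (s or (not g))))
Answer: WP = (not (g and s)) and ((not (g and s)) -> (not (s or (not g))))


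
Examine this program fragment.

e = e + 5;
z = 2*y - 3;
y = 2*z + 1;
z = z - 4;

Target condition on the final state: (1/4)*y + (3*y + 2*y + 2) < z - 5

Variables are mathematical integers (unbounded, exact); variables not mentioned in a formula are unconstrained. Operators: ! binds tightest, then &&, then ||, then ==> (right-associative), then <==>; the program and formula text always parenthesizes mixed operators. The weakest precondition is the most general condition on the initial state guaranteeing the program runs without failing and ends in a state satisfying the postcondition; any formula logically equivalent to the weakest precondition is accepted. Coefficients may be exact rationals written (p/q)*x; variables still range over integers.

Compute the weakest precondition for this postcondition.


Working backward. After the program, the postcondition (1/4)*y + (3*y + 2*y + 2) < z - 5 must hold; in canonical form it is (21/4)*y < z - 7.
Before z := z - 4: (21/4)*y < z - 11
Before y := 2*z + 1: (19/2)*z < -65/4
Before z := 2*y - 3: 19*y < 49/4
Before e := e + 5: 19*y < 49/4
Answer: WP = 19*y < 49/4


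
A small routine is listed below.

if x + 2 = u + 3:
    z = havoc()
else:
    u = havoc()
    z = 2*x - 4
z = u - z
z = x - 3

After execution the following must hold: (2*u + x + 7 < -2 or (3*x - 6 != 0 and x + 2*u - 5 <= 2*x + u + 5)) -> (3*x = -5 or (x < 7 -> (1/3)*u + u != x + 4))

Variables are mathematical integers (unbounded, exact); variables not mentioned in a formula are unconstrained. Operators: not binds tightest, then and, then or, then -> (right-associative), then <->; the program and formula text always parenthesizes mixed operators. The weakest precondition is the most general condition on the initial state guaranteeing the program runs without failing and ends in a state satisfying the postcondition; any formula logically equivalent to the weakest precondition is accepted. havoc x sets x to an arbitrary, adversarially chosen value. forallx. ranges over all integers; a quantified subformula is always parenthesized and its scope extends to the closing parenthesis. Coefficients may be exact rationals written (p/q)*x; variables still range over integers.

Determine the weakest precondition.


Working backward. After the program, the postcondition (2*u + x + 7 < -2 or (3*x - 6 != 0 and x + 2*u - 5 <= 2*x + u + 5)) -> (3*x = -5 or (x < 7 -> (1/3)*u + u != x + 4)) must hold; in canonical form it is (2*u + x < -9 or (3*x != 6 and u <= x + 10)) -> (3*x = -5 or (x < 7 -> (4/3)*u != x + 4)).
Before z := x - 3: (2*u + x < -9 or (3*x != 6 and u <= x + 10)) -> (3*x = -5 or (x < 7 -> (4/3)*u != x + 4))
Before z := u - z: (2*u + x < -9 or (3*x != 6 and u <= x + 10)) -> (3*x = -5 or (x < 7 -> (4/3)*u != x + 4))
Then branch requires (2*u + x < -9 or (3*x != 6 and u <= x + 10)) -> (3*x = -5 or (x < 7 -> (4/3)*u != x + 4)); else branch requires forall u_1. ((2*u_1 + x < -9 or (3*x != 6 and u_1 <= x + 10)) -> (3*x = -5 or (x < 7 -> (4/3)*u_1 != x + 4))).
Before the if: (x = u + 1 -> ((2*u + x < -9 or (3*x != 6 and u <= x + 10)) -> (3*x = -5 or (x < 7 -> (4/3)*u != x + 4)))) and ((not (x = u + 1)) -> (forall u_1. ((2*u_1 + x < -9 or (3*x != 6 and u_1 <= x + 10)) -> (3*x = -5 or (x < 7 -> (4/3)*u_1 != x + 4)))))
Answer: WP = (x = u + 1 -> ((2*u + x < -9 or (3*x != 6 and u <= x + 10)) -> (3*x = -5 or (x < 7 -> (4/3)*u != x + 4)))) and ((not (x = u + 1)) -> (forall u_1. ((2*u_1 + x < -9 or (3*x != 6 and u_1 <= x + 10)) -> (3*x = -5 or (x < 7 -> (4/3)*u_1 != x + 4)))))


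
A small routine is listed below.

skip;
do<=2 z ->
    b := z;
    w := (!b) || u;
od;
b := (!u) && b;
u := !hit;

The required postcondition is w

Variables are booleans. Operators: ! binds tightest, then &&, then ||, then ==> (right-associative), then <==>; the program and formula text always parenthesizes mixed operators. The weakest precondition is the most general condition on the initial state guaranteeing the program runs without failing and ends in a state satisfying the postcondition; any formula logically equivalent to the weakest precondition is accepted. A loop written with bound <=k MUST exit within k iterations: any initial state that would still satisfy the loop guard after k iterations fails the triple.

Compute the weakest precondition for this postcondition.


Working backward. After the program, w must hold.
Before u := !hit: w
Before b := (!u) && b: w
Before the loop (bound <=2), unroll the exhaustion recursion (WP_0 = exit-now case; WP_j = one more guarded iteration, up to j = 2):
  WP_0: (!z) && w
  WP_1: (z ==> ((!z) && ((!z) || u))) && ((!z) ==> w)
  WP_2: (z ==> ((z ==> ((!z) && ((!z) || u))) && ((!z) ==> ((!z) || u)))) && ((!z) ==> w)
So before the loop: (z ==> ((z ==> ((!z) && ((!z) || u))) && ((!z) ==> ((!z) || u)))) && ((!z) ==> w)
Before skip: (z ==> ((z ==> ((!z) && ((!z) || u))) && ((!z) ==> ((!z) || u)))) && ((!z) ==> w)
Answer: WP = (z ==> ((z ==> ((!z) && ((!z) || u))) && ((!z) ==> ((!z) || u)))) && ((!z) ==> w)


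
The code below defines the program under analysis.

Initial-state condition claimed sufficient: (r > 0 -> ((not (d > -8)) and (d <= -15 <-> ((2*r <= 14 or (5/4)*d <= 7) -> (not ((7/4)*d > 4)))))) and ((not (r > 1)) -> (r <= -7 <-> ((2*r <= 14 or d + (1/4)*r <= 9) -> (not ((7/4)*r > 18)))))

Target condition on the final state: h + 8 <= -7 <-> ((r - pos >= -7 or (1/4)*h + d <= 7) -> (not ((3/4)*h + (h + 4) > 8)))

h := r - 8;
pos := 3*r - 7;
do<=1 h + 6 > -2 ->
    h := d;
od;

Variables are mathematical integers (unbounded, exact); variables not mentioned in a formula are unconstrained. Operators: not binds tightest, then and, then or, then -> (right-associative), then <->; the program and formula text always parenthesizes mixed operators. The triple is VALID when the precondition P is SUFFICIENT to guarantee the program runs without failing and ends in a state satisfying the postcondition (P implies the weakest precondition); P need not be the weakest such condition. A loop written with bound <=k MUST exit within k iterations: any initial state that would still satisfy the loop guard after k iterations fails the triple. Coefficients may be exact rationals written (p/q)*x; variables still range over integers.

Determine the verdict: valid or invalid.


Working backward. After the program, the postcondition h + 8 <= -7 <-> ((r - pos >= -7 or (1/4)*h + d <= 7) -> (not ((3/4)*h + (h + 4) > 8))) must hold; in canonical form it is h <= -15 <-> ((r >= pos - 7 or d + (1/4)*h <= 7) -> (not ((7/4)*h > 4))).
Before the loop (bound <=1), unroll the exhaustion recursion (WP_0 = exit-now case; WP_j = one more guarded iteration, up to j = 1):
  WP_0: (not (h > -8)) and (h <= -15 <-> ((r >= pos - 7 or d + (1/4)*h <= 7) -> (not ((7/4)*h > 4))))
  WP_1: (h > -8 -> ((not (d > -8)) and (d <= -15 <-> ((r >= pos - 7 or (5/4)*d <= 7) -> (not ((7/4)*d > 4)))))) and ((not (h > -8)) -> (h <= -15 <-> ((r >= pos - 7 or d + (1/4)*h <= 7) -> (not ((7/4)*h > 4)))))
So before the loop: (h > -8 -> ((not (d > -8)) and (d <= -15 <-> ((r >= pos - 7 or (5/4)*d <= 7) -> (not ((7/4)*d > 4)))))) and ((not (h > -8)) -> (h <= -15 <-> ((r >= pos - 7 or d + (1/4)*h <= 7) -> (not ((7/4)*h > 4)))))
Before pos := 3*r - 7: (h > -8 -> ((not (d > -8)) and (d <= -15 <-> ((2*r <= 14 or (5/4)*d <= 7) -> (not ((7/4)*d > 4)))))) and ((not (h > -8)) -> (h <= -15 <-> ((2*r <= 14 or d + (1/4)*h <= 7) -> (not ((7/4)*h > 4)))))
Before h := r - 8: (r > 0 -> ((not (d > -8)) and (d <= -15 <-> ((2*r <= 14 or (5/4)*d <= 7) -> (not ((7/4)*d > 4)))))) and ((not (r > 0)) -> (r <= -7 <-> ((2*r <= 14 or d + (1/4)*r <= 9) -> (not ((7/4)*r > 18)))))
The weakest precondition is (r > 0 -> ((not (d > -8)) and (d <= -15 <-> ((2*r <= 14 or (5/4)*d <= 7) -> (not ((7/4)*d > 4)))))) and ((not (r > 0)) -> (r <= -7 <-> ((2*r <= 14 or d + (1/4)*r <= 9) -> (not ((7/4)*r > 18))))).
Check whether (r > 0 -> ((not (d > -8)) and (d <= -15 <-> ((2*r <= 14 or (5/4)*d <= 7) -> (not ((7/4)*d > 4)))))) and ((not (r > 1)) -> (r <= -7 <-> ((2*r <= 14 or d + (1/4)*r <= 9) -> (not ((7/4)*r > 18))))) implies it.
Every state satisfying the precondition satisfies the weakest precondition: the implication holds.
Answer: valid


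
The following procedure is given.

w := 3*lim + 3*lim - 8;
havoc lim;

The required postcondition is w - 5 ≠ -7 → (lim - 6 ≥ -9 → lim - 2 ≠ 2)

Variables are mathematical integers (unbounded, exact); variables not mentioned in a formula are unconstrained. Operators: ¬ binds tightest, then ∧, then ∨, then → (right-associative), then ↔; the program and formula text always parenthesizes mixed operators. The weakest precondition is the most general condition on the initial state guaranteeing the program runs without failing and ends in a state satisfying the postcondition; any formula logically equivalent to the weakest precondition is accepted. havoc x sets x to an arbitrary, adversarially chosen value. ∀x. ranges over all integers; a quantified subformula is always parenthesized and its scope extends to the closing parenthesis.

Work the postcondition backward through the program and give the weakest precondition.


Working backward. After the program, the postcondition w - 5 ≠ -7 → (lim - 6 ≥ -9 → lim - 2 ≠ 2) must hold; in canonical form it is w ≠ -2 → (lim ≥ -3 → lim ≠ 4).
Before havoc lim: ∀lim_1. (w ≠ -2 → (lim_1 ≥ -3 → lim_1 ≠ 4))
Before w := 3*lim + 3*lim - 8: ∀lim_1. (6*lim ≠ 6 → (lim_1 ≥ -3 → lim_1 ≠ 4))
Answer: WP = ∀lim_1. (6*lim ≠ 6 → (lim_1 ≥ -3 → lim_1 ≠ 4))


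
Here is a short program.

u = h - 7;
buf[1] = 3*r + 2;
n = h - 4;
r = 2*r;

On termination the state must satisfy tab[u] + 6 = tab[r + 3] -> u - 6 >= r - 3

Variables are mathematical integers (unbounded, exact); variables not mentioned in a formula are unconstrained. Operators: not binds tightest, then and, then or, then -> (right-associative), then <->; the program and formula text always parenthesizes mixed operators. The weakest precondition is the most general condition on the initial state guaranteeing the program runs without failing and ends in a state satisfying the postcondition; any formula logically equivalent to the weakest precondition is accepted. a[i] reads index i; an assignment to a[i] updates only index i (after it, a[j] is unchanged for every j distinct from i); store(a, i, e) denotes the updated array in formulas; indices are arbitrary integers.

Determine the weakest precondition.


Working backward. After the program, the postcondition tab[u] + 6 = tab[r + 3] -> u - 6 >= r - 3 must hold; in canonical form it is tab[u] = tab[r + 3] - 6 -> u >= r + 3.
Before r := 2*r: tab[u] = tab[2*r + 3] - 6 -> u >= 2*r + 3
Before n := h - 4: tab[u] = tab[2*r + 3] - 6 -> u >= 2*r + 3
Before buf[1] := 3*r + 2: tab[u] = tab[2*r + 3] - 6 -> u >= 2*r + 3
Before u := h - 7: tab[h - 7] = tab[2*r + 3] - 6 -> h >= 2*r + 10
Answer: WP = tab[h - 7] = tab[2*r + 3] - 6 -> h >= 2*r + 10


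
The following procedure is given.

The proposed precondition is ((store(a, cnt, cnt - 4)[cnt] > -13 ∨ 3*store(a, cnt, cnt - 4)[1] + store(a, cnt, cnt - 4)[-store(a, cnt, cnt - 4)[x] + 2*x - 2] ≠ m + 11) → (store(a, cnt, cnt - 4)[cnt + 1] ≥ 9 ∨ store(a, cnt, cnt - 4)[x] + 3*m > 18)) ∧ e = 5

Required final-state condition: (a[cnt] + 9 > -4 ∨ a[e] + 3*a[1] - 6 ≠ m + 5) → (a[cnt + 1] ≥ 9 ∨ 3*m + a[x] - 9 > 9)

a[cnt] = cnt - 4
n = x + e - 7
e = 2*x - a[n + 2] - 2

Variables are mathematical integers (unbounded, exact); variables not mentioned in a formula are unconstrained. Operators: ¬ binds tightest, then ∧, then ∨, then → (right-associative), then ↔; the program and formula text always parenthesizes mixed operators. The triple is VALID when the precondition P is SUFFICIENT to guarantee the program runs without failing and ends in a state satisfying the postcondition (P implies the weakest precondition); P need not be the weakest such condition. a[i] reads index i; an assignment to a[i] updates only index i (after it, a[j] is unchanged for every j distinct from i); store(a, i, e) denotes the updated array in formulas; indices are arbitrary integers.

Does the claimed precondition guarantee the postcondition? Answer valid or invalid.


Working backward. After the program, the postcondition (a[cnt] + 9 > -4 ∨ a[e] + 3*a[1] - 6 ≠ m + 5) → (a[cnt + 1] ≥ 9 ∨ 3*m + a[x] - 9 > 9) must hold; in canonical form it is (a[cnt] > -13 ∨ 3*a[1] + a[e] ≠ m + 11) → (a[cnt + 1] ≥ 9 ∨ a[x] + 3*m > 18).
Before e := 2*x - a[n + 2] - 2: (a[cnt] > -13 ∨ 3*a[1] + a[-a[n + 2] + 2*x - 2] ≠ m + 11) → (a[cnt + 1] ≥ 9 ∨ a[x] + 3*m > 18)
Before n := x + e - 7: (a[cnt] > -13 ∨ 3*a[1] + a[-a[e + x - 5] + 2*x - 2] ≠ m + 11) → (a[cnt + 1] ≥ 9 ∨ a[x] + 3*m > 18)
Before a[cnt] := cnt - 4: (store(a, cnt, cnt - 4)[cnt] > -13 ∨ 3*store(a, cnt, cnt - 4)[1] + store(a, cnt, cnt - 4)[-store(a, cnt, cnt - 4)[e + x - 5] + 2*x - 2] ≠ m + 11) → (store(a, cnt, cnt - 4)[cnt + 1] ≥ 9 ∨ store(a, cnt, cnt - 4)[x] + 3*m > 18)
The weakest precondition is (store(a, cnt, cnt - 4)[cnt] > -13 ∨ 3*store(a, cnt, cnt - 4)[1] + store(a, cnt, cnt - 4)[-store(a, cnt, cnt - 4)[e + x - 5] + 2*x - 2] ≠ m + 11) → (store(a, cnt, cnt - 4)[cnt + 1] ≥ 9 ∨ store(a, cnt, cnt - 4)[x] + 3*m > 18).
Check whether ((store(a, cnt, cnt - 4)[cnt] > -13 ∨ 3*store(a, cnt, cnt - 4)[1] + store(a, cnt, cnt - 4)[-store(a, cnt, cnt - 4)[x] + 2*x - 2] ≠ m + 11) → (store(a, cnt, cnt - 4)[cnt + 1] ≥ 9 ∨ store(a, cnt, cnt - 4)[x] + 3*m > 18)) ∧ e = 5 implies it.
Every state satisfying the precondition satisfies the weakest precondition: the implication holds.
Answer: valid


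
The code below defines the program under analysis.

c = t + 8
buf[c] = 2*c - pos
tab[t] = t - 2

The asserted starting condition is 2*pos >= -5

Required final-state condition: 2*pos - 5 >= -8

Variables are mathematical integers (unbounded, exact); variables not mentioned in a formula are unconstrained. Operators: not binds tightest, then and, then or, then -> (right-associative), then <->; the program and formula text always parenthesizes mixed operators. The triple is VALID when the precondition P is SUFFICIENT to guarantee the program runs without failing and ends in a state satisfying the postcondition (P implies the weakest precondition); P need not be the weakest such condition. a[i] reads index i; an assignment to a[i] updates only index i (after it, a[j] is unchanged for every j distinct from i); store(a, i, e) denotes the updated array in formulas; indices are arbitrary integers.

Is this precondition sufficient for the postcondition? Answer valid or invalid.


Working backward. After the program, the postcondition 2*pos - 5 >= -8 must hold; in canonical form it is 2*pos >= -3.
Before tab[t] := t - 2: 2*pos >= -3
Before buf[c] := 2*c - pos: 2*pos >= -3
Before c := t + 8: 2*pos >= -3
The weakest precondition is 2*pos >= -3.
Check whether 2*pos >= -5 implies it.
Countermodel: at the initial state pos = -2, the precondition holds but the weakest precondition fails.
Answer: invalid


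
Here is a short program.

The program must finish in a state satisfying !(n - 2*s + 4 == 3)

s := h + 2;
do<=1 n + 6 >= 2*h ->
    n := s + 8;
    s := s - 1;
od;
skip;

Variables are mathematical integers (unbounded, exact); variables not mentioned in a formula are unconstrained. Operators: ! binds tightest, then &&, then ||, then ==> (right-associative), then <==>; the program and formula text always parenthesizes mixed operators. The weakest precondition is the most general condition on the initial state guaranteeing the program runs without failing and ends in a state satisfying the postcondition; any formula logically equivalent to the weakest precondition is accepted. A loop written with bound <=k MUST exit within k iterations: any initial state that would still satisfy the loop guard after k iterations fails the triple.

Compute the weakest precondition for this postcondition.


Working backward. After the program, the postcondition !(n - 2*s + 4 == 3) must hold; in canonical form it is !(n == 2*s - 1).
Before skip: !(n == 2*s - 1)
Before the loop (bound <=1), unroll the exhaustion recursion (WP_0 = exit-now case; WP_j = one more guarded iteration, up to j = 1):
  WP_0: (!(n >= 2*h - 6)) && (!(n == 2*s - 1))
  WP_1: (n >= 2*h - 6 ==> ((!(s >= 2*h - 14)) && (!(s == 11)))) && ((!(n >= 2*h - 6)) ==> (!(n == 2*s - 1)))
So before the loop: (n >= 2*h - 6 ==> ((!(s >= 2*h - 14)) && (!(s == 11)))) && ((!(n >= 2*h - 6)) ==> (!(n == 2*s - 1)))
Before s := h + 2: (n >= 2*h - 6 ==> ((!(h <= 16)) && (!(h == 9)))) && ((!(n >= 2*h - 6)) ==> (!(n == 2*h + 3)))
Answer: WP = (n >= 2*h - 6 ==> ((!(h <= 16)) && (!(h == 9)))) && ((!(n >= 2*h - 6)) ==> (!(n == 2*h + 3)))


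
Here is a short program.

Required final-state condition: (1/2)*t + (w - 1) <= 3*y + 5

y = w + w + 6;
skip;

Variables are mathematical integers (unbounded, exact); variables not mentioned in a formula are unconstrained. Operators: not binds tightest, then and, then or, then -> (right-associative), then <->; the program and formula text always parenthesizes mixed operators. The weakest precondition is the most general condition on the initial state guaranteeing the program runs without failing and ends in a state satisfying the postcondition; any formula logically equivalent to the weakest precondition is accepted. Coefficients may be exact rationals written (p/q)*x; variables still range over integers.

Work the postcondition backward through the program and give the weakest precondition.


Working backward. After the program, the postcondition (1/2)*t + (w - 1) <= 3*y + 5 must hold; in canonical form it is (1/2)*t + w <= 3*y + 6.
Before skip: (1/2)*t + w <= 3*y + 6
Before y := w + w + 6: (1/2)*t <= 5*w + 24
Answer: WP = (1/2)*t <= 5*w + 24


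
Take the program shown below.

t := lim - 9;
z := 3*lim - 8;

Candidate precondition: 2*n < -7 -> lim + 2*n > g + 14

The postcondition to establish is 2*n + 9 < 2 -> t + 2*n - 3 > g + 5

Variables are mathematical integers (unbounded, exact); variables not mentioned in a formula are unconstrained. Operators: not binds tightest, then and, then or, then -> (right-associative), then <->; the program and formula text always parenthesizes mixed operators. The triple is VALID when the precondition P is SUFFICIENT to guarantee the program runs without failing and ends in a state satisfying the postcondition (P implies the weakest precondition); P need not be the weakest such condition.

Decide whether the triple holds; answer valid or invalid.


Working backward. After the program, the postcondition 2*n + 9 < 2 -> t + 2*n - 3 > g + 5 must hold; in canonical form it is 2*n < -7 -> 2*n + t > g + 8.
Before z := 3*lim - 8: 2*n < -7 -> 2*n + t > g + 8
Before t := lim - 9: 2*n < -7 -> lim + 2*n > g + 17
The weakest precondition is 2*n < -7 -> lim + 2*n > g + 17.
Check whether 2*n < -7 -> lim + 2*n > g + 14 implies it.
Countermodel: at the initial state g = -15, lim = 8, n = -4, the precondition holds but the weakest precondition fails.
Answer: invalid
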